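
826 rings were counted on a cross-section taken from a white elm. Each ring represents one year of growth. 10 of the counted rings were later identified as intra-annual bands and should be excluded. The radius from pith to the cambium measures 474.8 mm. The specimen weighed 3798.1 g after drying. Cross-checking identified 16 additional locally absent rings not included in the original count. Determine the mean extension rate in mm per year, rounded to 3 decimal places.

0.571 mm per year

True ring count = 826 − 10 + 16 = 832.
474.8 mm over 832 years gives 474.8 / 832 ≈ 0.571 mm per year.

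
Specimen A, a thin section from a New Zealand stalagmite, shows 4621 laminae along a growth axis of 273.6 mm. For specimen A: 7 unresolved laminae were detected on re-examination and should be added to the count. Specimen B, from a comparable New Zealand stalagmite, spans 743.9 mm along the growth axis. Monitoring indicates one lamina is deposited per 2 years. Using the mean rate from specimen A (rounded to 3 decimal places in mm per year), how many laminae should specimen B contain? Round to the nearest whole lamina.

Specimen A: true lamina count = 4621 + 7 = 4628.
Specimen A: 4628 laminae at 2 years each span 4628 × 2 = 9256 years.
A: 273.6 mm over 9256 years gives 273.6 / 9256 ≈ 0.030 mm/yr.
Specimen B: 743.9 mm / 0.030 mm per year = 24796.67 years; at 2 years per lamina that is 24796.67 / 2 ≈ 12398 laminae.

12398 laminae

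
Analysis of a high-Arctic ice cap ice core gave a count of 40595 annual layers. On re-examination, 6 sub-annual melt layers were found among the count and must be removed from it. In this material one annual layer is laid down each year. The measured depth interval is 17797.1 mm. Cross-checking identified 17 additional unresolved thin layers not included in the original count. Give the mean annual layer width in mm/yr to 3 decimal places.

Correcting the raw count gives 40595 − 6 + 17 = 40606 true annual layers.
Mean rate = 17797.1 mm / 40606 years ≈ 0.438 mm/yr.

0.438 mm/yr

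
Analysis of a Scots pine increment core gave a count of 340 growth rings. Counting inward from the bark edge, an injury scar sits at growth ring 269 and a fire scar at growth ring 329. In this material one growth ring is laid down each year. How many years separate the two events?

The two markers are separated by 329 − 269 = 60 growth rings.
That is 60 years at one growth ring per year.

60 yr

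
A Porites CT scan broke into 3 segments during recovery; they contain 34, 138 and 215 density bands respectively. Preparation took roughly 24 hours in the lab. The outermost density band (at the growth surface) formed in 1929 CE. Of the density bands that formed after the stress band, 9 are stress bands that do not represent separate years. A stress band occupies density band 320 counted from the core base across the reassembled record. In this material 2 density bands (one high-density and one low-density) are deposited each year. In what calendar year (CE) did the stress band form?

1900 CE

Total density bands = 34 + 138 + 215 = 387.
Between density band 320 and the growth surface there are 387 − 320 = 67 density bands.
Excluding 9 false density bands: 67 − 9 = 58.
With 2 density bands per year, 58 / 2 = 29 years.
Counting back 29 years from 1929 CE places the stress band in 1929 − 29 = 1900 CE.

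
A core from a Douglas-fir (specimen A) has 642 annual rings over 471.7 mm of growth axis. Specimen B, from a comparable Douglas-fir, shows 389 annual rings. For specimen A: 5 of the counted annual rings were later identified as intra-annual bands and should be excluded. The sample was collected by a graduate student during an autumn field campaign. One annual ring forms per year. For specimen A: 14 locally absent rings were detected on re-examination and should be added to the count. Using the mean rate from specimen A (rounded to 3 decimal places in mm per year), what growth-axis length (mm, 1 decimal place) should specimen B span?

282.0 mm

Specimen A: adjusted count: 642 − 5 + 14 = 651 annual rings.
A: Mean rate = 471.7 mm / 651 years ≈ 0.725 mm/year.
For B, 0.725 mm/year × 389 years = 282.0 mm.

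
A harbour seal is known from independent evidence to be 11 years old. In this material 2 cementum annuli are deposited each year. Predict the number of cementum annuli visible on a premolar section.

22 cementum annuli

11 years at 2 cementum annuli per year gives 11 × 2 = 22 cementum annuli.
So 22 cementum annuli should be present.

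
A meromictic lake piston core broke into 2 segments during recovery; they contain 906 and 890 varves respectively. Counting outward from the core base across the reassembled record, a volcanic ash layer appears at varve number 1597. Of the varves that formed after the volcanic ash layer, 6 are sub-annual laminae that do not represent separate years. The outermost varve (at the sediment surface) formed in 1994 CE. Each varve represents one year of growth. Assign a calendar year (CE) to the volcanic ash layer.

Total varves = 906 + 890 = 1796.
1796 − 1597 = 199 varves lie beyond the volcanic ash layer toward the sediment surface.
Removing the 6 false varves leaves 199 − 6 = 193 true varves beyond the volcanic ash layer.
Counting back 193 years from 1994 CE places the volcanic ash layer in 1994 − 193 = 1801 CE.

1801 CE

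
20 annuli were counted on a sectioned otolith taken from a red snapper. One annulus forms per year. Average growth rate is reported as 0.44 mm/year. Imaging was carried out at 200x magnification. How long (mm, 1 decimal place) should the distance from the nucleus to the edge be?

20 years of growth are recorded.
Predicted length = 0.44 mm/year × 20 years = 8.8 mm.

8.8 mm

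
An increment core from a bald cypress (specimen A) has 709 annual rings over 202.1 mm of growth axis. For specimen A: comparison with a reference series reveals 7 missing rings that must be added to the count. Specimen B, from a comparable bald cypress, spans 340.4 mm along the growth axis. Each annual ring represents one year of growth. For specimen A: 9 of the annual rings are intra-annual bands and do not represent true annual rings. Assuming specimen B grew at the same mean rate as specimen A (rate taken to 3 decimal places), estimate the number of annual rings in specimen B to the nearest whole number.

1190 annual rings

Specimen A: true annual ring count = 709 − 9 + 7 = 707.
A: Mean rate = 202.1 mm / 707 years ≈ 0.286 mm/yr.
For B, 340.4 / 0.286 = 1190.21 years ≈ 1190 annual rings.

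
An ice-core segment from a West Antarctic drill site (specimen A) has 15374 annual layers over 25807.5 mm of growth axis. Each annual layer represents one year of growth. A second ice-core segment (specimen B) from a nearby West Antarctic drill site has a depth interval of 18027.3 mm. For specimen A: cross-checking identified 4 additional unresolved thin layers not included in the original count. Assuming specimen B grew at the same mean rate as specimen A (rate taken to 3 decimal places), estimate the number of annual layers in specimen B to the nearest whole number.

Specimen A: after corrections the count is 15374 + 4 = 15378 annual layers.
A: Mean rate = 25807.5 mm / 15378 years ≈ 1.678 mm/year.
For B, 18027.3 / 1.678 = 10743.33 years ≈ 10743 annual layers.

10743 annual layers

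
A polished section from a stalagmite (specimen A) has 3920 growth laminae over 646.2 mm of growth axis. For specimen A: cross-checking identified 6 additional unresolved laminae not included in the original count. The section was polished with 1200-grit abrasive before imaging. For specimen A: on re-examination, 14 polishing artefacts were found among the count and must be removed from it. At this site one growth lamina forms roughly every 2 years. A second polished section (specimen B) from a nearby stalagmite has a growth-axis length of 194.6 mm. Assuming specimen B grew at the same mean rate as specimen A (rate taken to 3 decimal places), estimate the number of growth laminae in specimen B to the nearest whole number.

Specimen A: adjusted count: 3920 − 14 + 6 = 3912 growth laminae.
Specimen A: multiplying by 2 years per growth lamina: 3912 × 2 = 7824 years.
A: Extension rate ≈ 646.2 / 7824 = 0.083 mm/yr.
B spans 194.6 / 0.083 = 2344.58 years; at 2 years per growth lamina that is 2344.58 / 2 ≈ 1172 growth laminae.

1172 growth laminae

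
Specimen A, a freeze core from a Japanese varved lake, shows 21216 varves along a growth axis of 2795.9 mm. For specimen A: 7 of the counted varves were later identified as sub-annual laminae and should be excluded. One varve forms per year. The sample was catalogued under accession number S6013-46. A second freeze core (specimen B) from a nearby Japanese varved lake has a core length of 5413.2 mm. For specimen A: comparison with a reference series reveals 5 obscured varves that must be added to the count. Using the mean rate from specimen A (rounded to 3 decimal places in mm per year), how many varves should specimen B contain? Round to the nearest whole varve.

Specimen A: adjusted count: 21216 − 7 + 5 = 21214 varves.
A: Extension rate ≈ 2795.9 / 21214 = 0.132 mm/yr.
For B, 5413.2 / 0.132 = 41009.09 years ≈ 41009 varves.

41009 varves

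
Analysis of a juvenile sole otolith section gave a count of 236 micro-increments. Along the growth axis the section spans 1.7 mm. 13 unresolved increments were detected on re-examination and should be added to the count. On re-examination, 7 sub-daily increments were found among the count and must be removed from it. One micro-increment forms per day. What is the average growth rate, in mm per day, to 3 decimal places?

0.007 mm per day

After corrections the count is 236 − 7 + 13 = 242 micro-increments.
Extension rate ≈ 1.7 / 242 = 0.007 mm per day.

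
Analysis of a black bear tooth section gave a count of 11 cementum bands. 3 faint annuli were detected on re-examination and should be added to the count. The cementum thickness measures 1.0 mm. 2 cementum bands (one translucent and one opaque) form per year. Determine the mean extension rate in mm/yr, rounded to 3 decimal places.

True cementum band count = 11 + 3 = 14.
Dividing by 2 cementum bands per year: 14 / 2 = 7 years.
Mean rate = 1.0 mm / 7 years ≈ 0.143 mm/yr.

0.143 mm/yr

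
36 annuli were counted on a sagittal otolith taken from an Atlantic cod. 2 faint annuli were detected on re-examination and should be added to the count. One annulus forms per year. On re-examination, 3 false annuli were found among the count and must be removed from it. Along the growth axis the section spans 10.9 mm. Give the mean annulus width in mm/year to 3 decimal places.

0.311 mm/year

After corrections the count is 36 − 3 + 2 = 35 annuli.
10.9 mm over 35 years gives 10.9 / 35 ≈ 0.311 mm/year.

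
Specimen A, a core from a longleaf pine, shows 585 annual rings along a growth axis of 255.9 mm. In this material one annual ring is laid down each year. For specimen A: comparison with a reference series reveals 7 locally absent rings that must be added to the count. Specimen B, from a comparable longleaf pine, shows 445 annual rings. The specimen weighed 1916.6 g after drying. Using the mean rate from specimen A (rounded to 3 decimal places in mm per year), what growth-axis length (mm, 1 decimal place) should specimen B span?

Specimen A: correcting the raw count gives 585 + 7 = 592 true annual rings.
A: Extension rate ≈ 255.9 / 592 = 0.432 mm/year.
B's length ≈ 0.432 × 445 = 192.2 mm.

192.2 mm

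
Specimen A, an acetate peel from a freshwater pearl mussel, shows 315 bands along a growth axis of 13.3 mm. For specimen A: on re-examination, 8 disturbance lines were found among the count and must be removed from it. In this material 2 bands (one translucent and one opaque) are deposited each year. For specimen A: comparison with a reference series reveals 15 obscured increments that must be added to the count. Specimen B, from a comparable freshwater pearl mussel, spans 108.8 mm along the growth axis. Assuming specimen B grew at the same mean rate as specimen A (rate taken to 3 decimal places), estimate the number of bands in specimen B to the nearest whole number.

2622 bands

Specimen A: adjusted count: 315 − 8 + 15 = 322 bands.
Specimen A: dividing by 2 bands per year: 322 / 2 = 161 years.
A: Mean rate = 13.3 mm / 161 years ≈ 0.083 mm per year.
Specimen B: 108.8 mm / 0.083 mm per year = 1310.84 years; at 2 bands per year that is 1310.84 × 2 ≈ 2622 bands.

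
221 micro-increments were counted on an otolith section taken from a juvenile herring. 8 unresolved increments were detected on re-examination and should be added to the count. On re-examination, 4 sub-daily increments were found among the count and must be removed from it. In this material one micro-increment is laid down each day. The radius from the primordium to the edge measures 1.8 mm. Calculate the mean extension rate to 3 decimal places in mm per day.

Adjusted count: 221 − 4 + 8 = 225 micro-increments.
Mean rate = 1.8 mm / 225 days ≈ 0.008 mm per day.

0.008 mm per day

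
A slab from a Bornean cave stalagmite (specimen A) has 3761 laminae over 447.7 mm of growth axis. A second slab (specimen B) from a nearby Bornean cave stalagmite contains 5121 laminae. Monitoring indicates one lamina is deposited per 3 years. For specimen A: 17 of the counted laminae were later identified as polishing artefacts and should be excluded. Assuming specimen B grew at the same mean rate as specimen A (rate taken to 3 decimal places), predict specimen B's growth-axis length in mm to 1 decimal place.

614.5 mm

Specimen A: adjusted count: 3761 − 17 = 3744 laminae.
Specimen A: 3744 laminae at 3 years each span 3744 × 3 = 11232 years.
A: 447.7 mm over 11232 years gives 447.7 / 11232 ≈ 0.040 mm/yr.
Specimen B: multiplying by 3 years per lamina: 5121 × 3 = 15363 years. B's length ≈ 0.040 × 15363 = 614.5 mm.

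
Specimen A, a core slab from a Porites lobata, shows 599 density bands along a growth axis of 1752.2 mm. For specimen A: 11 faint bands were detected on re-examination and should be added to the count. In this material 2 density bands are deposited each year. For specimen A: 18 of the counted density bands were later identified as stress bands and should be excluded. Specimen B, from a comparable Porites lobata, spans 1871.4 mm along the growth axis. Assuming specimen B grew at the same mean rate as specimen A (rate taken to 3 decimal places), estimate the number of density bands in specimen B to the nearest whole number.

Specimen A: adjusted count: 599 − 18 + 11 = 592 density bands.
Specimen A: 592 density bands at 2 per year is 592 / 2 = 296 years.
A: Extension rate ≈ 1752.2 / 296 = 5.920 mm/year.
For B, 1871.4 / 5.920 = 316.11 years; at 2 density bands per year that is 316.11 × 2 ≈ 632 density bands.

632 density bands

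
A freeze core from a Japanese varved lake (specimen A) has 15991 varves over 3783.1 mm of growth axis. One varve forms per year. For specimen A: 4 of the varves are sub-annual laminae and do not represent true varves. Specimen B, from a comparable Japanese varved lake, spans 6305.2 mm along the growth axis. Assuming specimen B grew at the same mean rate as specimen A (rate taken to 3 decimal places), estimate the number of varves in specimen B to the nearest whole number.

26604 varves

Specimen A: correcting the raw count gives 15991 − 4 = 15987 true varves.
A: 3783.1 mm over 15987 years gives 3783.1 / 15987 ≈ 0.237 mm/yr.
Specimen B: 6305.2 mm / 0.237 mm per year = 26604.22 years ≈ 26604 varves.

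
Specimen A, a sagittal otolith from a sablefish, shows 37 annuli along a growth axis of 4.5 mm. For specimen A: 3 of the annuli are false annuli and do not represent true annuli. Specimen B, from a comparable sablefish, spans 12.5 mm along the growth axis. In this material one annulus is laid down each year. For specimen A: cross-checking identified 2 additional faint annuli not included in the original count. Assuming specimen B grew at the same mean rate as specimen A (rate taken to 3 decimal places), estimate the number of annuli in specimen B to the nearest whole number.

100 annuli

Specimen A: adjusted count: 37 − 3 + 2 = 36 annuli.
A: Mean rate = 4.5 mm / 36 years ≈ 0.125 mm/year.
For B, 12.5 / 0.125 = 100.00 years ≈ 100 annuli.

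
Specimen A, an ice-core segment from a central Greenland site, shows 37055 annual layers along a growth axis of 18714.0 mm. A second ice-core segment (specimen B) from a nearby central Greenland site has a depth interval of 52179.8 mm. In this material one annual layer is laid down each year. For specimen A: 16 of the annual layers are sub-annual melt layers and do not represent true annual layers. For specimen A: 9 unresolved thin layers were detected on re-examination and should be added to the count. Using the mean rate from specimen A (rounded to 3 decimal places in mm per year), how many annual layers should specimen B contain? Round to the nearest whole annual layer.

Specimen A: true annual layer count = 37055 − 16 + 9 = 37048.
A: Mean rate = 18714.0 mm / 37048 years ≈ 0.505 mm per year.
B spans 52179.8 / 0.505 = 103326.34 years ≈ 103326 annual layers.

103326 annual layers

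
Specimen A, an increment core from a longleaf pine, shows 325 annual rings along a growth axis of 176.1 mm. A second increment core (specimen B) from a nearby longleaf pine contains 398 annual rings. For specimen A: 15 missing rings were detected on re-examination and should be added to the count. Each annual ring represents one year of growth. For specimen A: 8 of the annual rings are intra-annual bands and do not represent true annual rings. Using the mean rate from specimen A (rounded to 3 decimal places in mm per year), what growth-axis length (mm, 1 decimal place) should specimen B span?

Specimen A: true annual ring count = 325 − 8 + 15 = 332.
A: Extension rate ≈ 176.1 / 332 = 0.530 mm/yr.
Length of B = 0.530 × 398 = 210.9 mm.

210.9 mm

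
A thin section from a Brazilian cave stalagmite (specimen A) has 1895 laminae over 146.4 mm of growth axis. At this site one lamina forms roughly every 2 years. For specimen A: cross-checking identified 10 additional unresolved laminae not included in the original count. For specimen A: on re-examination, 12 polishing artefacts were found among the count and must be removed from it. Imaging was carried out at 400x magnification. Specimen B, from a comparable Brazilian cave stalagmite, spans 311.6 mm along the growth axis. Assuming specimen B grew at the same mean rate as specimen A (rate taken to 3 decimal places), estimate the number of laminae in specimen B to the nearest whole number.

3995 laminae

Specimen A: correcting the raw count gives 1895 − 12 + 10 = 1893 true laminae.
Specimen A: 1893 laminae at 2 years each span 1893 × 2 = 3786 years.
A: Mean rate = 146.4 mm / 3786 years ≈ 0.039 mm/year.
Specimen B: 311.6 mm / 0.039 mm per year = 7989.74 years; at 2 years per lamina that is 7989.74 / 2 ≈ 3995 laminae.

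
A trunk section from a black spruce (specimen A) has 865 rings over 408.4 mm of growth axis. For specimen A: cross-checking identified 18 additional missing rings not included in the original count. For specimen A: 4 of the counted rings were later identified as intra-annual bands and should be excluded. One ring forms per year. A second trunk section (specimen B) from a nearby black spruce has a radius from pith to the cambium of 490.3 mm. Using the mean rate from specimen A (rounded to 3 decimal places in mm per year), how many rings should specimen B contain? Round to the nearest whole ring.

1054 rings

Specimen A: adjusted count: 865 − 4 + 18 = 879 rings.
A: Extension rate ≈ 408.4 / 879 = 0.465 mm/yr.
For B, 490.3 / 0.465 = 1054.41 years ≈ 1054 rings.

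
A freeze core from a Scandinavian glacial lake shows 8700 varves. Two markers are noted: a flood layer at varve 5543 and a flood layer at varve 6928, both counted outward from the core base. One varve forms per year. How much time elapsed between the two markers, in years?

1385 years

Separation: 6928 − 5543 = 1385 varves.
That is 1385 years at one varve per year.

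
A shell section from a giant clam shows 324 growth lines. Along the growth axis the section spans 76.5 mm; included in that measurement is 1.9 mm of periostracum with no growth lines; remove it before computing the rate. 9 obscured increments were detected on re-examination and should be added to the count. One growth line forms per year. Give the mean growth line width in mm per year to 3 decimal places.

Correcting the raw count gives 324 + 9 = 333 true growth lines.
Removing the 1.9 mm offcut leaves 76.5 − 1.9 = 74.6 mm.
Mean rate = 74.6 mm / 333 years ≈ 0.224 mm per year.

0.224 mm per year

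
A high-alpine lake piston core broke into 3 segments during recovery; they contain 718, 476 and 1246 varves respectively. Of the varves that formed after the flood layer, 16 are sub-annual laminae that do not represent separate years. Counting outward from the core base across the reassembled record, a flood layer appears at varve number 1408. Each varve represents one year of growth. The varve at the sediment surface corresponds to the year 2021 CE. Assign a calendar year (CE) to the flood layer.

Total varves = 718 + 476 + 1246 = 2440.
The flood layer sits at varve 1408 from the core base, so 2440 − 1408 = 1032 varves formed after it.
1032 − 16 false = 1016 true varves after the flood layer.
Counting back 1016 years from 2021 CE places the flood layer in 2021 − 1016 = 1005 CE.

1005 CE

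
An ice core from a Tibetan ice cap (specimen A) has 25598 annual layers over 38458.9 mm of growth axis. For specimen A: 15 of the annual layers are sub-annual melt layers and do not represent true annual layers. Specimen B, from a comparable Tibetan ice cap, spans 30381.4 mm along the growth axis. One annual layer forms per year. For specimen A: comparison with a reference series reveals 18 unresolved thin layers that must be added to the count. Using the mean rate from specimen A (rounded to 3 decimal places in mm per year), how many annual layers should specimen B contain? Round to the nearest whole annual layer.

Specimen A: true annual layer count = 25598 − 15 + 18 = 25601.
A: 38458.9 mm over 25601 years gives 38458.9 / 25601 ≈ 1.502 mm per year.
B spans 30381.4 / 1.502 = 20227.30 years ≈ 20227 annual layers.

20227 annual layers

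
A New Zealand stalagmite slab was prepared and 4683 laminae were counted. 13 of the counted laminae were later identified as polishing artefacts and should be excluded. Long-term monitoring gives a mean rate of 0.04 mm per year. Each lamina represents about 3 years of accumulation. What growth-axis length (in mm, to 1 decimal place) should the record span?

True lamina count = 4683 − 13 = 4670.
4670 laminae at 3 years each span 4670 × 3 = 14010 years.
Length ≈ 0.04 × 14010 = 560.4 mm.

560.4 mm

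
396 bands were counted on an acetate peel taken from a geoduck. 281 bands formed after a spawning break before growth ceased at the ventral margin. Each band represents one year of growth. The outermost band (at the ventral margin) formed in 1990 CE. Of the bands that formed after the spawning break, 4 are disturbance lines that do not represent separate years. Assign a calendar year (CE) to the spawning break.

1713 CE

281 bands post-date the spawning break.
Excluding 4 false bands: 281 − 4 = 277.
Counting back 277 years from 1990 CE places the spawning break in 1990 − 277 = 1713 CE.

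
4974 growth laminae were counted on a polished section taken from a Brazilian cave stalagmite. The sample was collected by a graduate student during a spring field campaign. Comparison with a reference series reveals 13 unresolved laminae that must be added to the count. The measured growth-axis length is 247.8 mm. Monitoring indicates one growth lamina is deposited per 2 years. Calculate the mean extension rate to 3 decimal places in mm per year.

0.025 mm per year

Correcting the raw count gives 4974 + 13 = 4987 true growth laminae.
At 2 years per growth lamina, 4987 × 2 = 9974 years.
247.8 mm over 9974 years gives 247.8 / 9974 ≈ 0.025 mm per year.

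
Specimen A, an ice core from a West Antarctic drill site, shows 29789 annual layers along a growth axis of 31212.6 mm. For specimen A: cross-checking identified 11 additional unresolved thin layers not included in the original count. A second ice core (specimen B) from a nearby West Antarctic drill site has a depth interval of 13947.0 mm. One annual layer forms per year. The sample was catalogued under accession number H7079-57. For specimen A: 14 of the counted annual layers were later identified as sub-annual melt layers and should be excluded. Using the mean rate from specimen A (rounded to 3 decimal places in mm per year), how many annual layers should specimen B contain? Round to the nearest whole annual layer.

Specimen A: correcting the raw count gives 29789 − 14 + 11 = 29786 true annual layers.
A: 31212.6 mm over 29786 years gives 31212.6 / 29786 ≈ 1.048 mm/yr.
Specimen B: 13947.0 mm / 1.048 mm per year = 13308.21 years ≈ 13308 annual layers.

13308 annual layers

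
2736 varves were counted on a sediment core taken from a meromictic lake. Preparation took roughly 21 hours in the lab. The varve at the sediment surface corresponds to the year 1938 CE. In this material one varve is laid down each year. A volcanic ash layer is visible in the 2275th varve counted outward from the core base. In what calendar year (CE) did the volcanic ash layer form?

1477 CE

The volcanic ash layer sits at varve 2275 from the core base, so 2736 − 2275 = 461 varves formed after it.
The varve at the sediment surface is 1938 CE, so the volcanic ash layer dates to 1938 − 461 = 1477 CE.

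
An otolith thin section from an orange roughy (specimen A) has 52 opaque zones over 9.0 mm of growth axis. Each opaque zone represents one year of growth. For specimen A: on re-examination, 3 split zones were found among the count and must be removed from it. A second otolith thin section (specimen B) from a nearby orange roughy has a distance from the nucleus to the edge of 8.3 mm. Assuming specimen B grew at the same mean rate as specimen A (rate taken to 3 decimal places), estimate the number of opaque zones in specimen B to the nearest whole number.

Specimen A: true opaque zone count = 52 − 3 = 49.
A: Mean rate = 9.0 mm / 49 years ≈ 0.184 mm/year.
Specimen B: 8.3 mm / 0.184 mm per year = 45.11 years ≈ 45 opaque zones.

45 opaque zones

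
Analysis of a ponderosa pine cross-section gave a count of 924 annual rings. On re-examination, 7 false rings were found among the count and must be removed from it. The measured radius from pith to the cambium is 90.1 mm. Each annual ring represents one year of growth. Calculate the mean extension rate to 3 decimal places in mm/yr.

0.098 mm/yr

True annual ring count = 924 − 7 = 917.
Mean rate = 90.1 mm / 917 years ≈ 0.098 mm/yr.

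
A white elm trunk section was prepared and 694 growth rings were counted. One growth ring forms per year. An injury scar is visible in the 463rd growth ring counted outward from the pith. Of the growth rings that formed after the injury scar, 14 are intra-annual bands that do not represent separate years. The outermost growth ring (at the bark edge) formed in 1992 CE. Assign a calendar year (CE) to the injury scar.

The injury scar sits at growth ring 463 from the pith, so 694 − 463 = 231 growth rings formed after it.
Removing the 14 false growth rings leaves 231 − 14 = 217 true growth rings beyond the injury scar.
1992 − 217 = 1775 CE.

1775 CE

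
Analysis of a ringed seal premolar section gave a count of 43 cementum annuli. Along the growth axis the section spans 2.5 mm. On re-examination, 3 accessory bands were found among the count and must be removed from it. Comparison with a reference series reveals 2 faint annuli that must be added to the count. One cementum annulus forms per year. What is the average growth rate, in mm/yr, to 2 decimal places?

Adjusted count: 43 − 3 + 2 = 42 cementum annuli.
Extension rate ≈ 2.5 / 42 = 0.06 mm/yr.

0.06 mm/yr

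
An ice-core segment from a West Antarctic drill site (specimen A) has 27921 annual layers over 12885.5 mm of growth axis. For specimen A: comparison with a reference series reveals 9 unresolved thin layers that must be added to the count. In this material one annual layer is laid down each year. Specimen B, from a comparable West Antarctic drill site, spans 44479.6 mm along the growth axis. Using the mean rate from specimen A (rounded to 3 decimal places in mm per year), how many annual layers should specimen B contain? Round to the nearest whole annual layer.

Specimen A: adjusted count: 27921 + 9 = 27930 annual layers.
A: 12885.5 mm over 27930 years gives 12885.5 / 27930 ≈ 0.461 mm per year.
Specimen B: 44479.6 mm / 0.461 mm per year = 96485.03 years ≈ 96485 annual layers.

96485 annual layers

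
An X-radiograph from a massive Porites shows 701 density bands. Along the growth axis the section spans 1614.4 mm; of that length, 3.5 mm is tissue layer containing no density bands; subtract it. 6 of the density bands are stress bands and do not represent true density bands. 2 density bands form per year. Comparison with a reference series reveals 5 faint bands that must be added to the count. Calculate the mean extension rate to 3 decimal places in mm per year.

Adjusted count: 701 − 6 + 5 = 700 density bands.
Dividing by 2 density bands per year: 700 / 2 = 350 years.
The growth record spans 1614.4 − 3.5 = 1610.9 mm.
Extension rate ≈ 1610.9 / 350 = 4.603 mm per year.

4.603 mm per year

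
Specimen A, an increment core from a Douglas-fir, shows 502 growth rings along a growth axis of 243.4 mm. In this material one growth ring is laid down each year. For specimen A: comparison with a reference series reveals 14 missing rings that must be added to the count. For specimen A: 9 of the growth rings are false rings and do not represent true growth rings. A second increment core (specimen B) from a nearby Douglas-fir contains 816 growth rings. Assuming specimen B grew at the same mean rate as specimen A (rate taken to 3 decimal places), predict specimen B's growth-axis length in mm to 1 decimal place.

Specimen A: adjusted count: 502 − 9 + 14 = 507 growth rings.
A: Extension rate ≈ 243.4 / 507 = 0.480 mm/year.
B's length ≈ 0.480 × 816 = 391.7 mm.

391.7 mm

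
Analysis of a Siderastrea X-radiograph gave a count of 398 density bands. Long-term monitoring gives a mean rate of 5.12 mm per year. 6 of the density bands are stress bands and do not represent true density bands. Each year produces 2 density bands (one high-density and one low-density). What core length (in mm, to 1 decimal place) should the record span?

Adjusted count: 398 − 6 = 392 density bands.
392 density bands at 2 per year is 392 / 2 = 196 years.
196 years at 5.12 mm/year gives 5.12 × 196 = 1003.5 mm.

1003.5 mm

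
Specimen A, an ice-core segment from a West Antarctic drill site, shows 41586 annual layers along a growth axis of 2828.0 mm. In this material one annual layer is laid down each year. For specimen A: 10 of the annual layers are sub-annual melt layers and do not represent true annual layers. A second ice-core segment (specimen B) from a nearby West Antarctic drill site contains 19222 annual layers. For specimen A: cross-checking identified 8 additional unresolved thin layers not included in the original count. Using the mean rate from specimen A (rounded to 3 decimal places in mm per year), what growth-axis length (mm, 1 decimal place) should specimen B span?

1307.1 mm

Specimen A: after corrections the count is 41586 − 10 + 8 = 41584 annual layers.
A: Extension rate ≈ 2828.0 / 41584 = 0.068 mm/year.
B's length ≈ 0.068 × 19222 = 1307.1 mm.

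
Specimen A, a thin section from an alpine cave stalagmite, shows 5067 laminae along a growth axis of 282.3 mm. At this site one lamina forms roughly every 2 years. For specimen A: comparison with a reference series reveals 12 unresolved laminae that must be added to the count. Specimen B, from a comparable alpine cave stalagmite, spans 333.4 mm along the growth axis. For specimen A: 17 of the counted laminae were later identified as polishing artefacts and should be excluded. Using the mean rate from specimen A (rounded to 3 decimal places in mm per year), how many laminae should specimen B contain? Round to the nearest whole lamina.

Specimen A: after corrections the count is 5067 − 17 + 12 = 5062 laminae.
Specimen A: multiplying by 2 years per lamina: 5062 × 2 = 10124 years.
A: Extension rate ≈ 282.3 / 10124 = 0.028 mm/yr.
For B, 333.4 / 0.028 = 11907.14 years; at 2 years per lamina that is 11907.14 / 2 ≈ 5954 laminae.

5954 laminae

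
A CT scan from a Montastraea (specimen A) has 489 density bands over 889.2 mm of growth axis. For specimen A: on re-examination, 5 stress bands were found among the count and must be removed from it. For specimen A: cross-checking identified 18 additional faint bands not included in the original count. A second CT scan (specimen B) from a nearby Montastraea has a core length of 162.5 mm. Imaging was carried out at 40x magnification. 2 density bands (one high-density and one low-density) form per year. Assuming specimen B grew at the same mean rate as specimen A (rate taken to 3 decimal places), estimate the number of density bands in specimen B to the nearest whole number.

Specimen A: correcting the raw count gives 489 − 5 + 18 = 502 true density bands.
Specimen A: dividing by 2 density bands per year: 502 / 2 = 251 years.
A: Mean rate = 889.2 mm / 251 years ≈ 3.543 mm per year.
For B, 162.5 / 3.543 = 45.87 years; at 2 density bands per year that is 45.87 × 2 ≈ 92 density bands.

92 density bands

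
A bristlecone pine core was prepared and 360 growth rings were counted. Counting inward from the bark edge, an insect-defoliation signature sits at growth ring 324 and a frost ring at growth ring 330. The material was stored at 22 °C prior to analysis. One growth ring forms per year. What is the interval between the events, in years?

Separation: 330 − 324 = 6 growth rings.
That is 6 years at one growth ring per year.

6 years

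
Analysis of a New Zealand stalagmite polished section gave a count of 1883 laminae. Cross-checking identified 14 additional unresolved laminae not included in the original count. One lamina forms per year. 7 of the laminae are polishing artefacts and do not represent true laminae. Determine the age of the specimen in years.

1890 years

Adjusted count: 1883 − 7 + 14 = 1890 laminae.
One lamina per year makes the duration 1890 years.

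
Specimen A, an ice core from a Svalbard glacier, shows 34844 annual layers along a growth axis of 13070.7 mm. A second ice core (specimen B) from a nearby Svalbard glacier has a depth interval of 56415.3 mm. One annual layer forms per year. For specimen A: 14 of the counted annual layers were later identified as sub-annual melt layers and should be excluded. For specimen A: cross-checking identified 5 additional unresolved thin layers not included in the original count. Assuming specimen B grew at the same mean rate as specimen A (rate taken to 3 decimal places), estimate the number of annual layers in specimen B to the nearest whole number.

150441 annual layers

Specimen A: correcting the raw count gives 34844 − 14 + 5 = 34835 true annual layers.
A: 13070.7 mm over 34835 years gives 13070.7 / 34835 ≈ 0.375 mm/yr.
B spans 56415.3 / 0.375 = 150440.80 years ≈ 150441 annual layers.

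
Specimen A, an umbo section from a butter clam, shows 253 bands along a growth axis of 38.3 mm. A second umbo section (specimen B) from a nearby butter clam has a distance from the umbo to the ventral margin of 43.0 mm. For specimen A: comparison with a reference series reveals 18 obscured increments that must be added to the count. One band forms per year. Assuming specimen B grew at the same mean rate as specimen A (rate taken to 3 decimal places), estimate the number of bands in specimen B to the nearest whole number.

305 bands

Specimen A: after corrections the count is 253 + 18 = 271 bands.
A: Mean rate = 38.3 mm / 271 years ≈ 0.141 mm per year.
B spans 43.0 / 0.141 = 304.96 years ≈ 305 bands.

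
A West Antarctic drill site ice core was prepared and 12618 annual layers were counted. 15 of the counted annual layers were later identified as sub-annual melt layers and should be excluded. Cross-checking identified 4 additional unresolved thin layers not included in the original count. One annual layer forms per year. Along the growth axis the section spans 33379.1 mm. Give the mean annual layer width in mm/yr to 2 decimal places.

True annual layer count = 12618 − 15 + 4 = 12607.
Extension rate ≈ 33379.1 / 12607 = 2.65 mm/yr.

2.65 mm/yr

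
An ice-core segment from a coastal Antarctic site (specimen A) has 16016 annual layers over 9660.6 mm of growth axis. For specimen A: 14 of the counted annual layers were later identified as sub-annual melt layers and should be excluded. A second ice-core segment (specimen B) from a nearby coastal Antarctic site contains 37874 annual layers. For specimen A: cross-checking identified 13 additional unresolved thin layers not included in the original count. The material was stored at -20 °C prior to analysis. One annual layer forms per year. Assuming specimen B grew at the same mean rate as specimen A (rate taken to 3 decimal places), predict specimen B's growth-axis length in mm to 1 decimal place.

Specimen A: true annual layer count = 16016 − 14 + 13 = 16015.
A: Extension rate ≈ 9660.6 / 16015 = 0.603 mm/year.
Length of B = 0.603 × 37874 = 22838.0 mm.

22838.0 mm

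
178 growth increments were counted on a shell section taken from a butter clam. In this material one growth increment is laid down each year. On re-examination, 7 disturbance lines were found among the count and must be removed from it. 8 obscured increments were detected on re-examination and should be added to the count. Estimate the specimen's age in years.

After corrections the count is 178 − 7 + 8 = 179 growth increments.
With a one-to-one growth increment periodicity this is 179 years.

179 years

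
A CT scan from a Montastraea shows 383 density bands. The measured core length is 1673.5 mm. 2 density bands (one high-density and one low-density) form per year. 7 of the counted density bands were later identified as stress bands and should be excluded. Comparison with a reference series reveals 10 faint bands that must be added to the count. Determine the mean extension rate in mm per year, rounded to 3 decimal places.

8.671 mm per year

True density band count = 383 − 7 + 10 = 386.
386 density bands at 2 per year is 386 / 2 = 193 years.
Extension rate ≈ 1673.5 / 193 = 8.671 mm per year.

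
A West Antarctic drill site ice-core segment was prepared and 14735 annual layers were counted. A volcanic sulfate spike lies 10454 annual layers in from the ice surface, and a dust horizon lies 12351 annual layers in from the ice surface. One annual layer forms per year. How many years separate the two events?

1897 years

Separation: 12351 − 10454 = 1897 annual layers.
That is 1897 years at one annual layer per year.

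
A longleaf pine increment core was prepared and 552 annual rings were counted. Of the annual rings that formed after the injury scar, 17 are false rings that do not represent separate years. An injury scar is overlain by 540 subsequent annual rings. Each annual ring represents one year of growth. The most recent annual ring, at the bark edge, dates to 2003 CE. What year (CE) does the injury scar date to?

1480 CE

540 annual rings formed after the injury scar.
540 − 17 false = 523 true annual rings after the injury scar.
The annual ring at the bark edge is 2003 CE, so the injury scar dates to 2003 − 523 = 1480 CE.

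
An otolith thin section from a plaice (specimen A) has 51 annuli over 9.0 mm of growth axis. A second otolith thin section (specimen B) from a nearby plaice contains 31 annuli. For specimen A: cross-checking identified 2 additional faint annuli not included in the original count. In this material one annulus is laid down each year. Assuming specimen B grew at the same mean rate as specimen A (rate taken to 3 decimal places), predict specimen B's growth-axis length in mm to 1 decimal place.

Specimen A: adjusted count: 51 + 2 = 53 annuli.
A: Extension rate ≈ 9.0 / 53 = 0.170 mm per year.
Length of B = 0.170 × 31 = 5.3 mm.

5.3 mm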